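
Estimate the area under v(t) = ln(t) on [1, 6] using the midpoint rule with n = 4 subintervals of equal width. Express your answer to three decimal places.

Δt = (6 − 1)/4 = 1.25.
Midpoints: 1.625, 2.875, 4.125, 5.375.
v(1.625) ≈ 0.486, v(2.875) ≈ 1.056, v(4.125) ≈ 1.417, v(5.375) ≈ 1.682.
Sum = Δt · [v(1.625) + v(2.875) + v(4.125) + v(5.375)].
Sum ≈ 5.800.

5.800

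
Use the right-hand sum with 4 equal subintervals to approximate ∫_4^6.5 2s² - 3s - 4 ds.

105.4296875

Δs = (6.5 − 4)/4 = 0.625.
Right endpoints: 4.625, 5.25, 5.875, 6.5.
f(4.625) = 24.90625, f(5.25) = 35.375, f(5.875) = 47.40625, f(6.5) = 61.
Sum = Δs · [f(4.625) + f(5.25) + f(5.875) + f(6.5)].
Sum = 105.4296875.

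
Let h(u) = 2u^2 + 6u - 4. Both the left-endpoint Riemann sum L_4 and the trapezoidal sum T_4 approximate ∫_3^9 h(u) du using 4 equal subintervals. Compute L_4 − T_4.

L_4 = 529.5.
T_4 = 664.5.
L_4 − T_4 = -135.

-135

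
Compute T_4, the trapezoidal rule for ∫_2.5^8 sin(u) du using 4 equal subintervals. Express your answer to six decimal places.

-0.548937

Δu = (8 − 2.5)/4 = 1.375.
f(2.5) ≈ 0.598472, f(3.875) ≈ -0.669405, f(5.25) ≈ -0.858934, f(6.625) ≈ 0.335197, f(8) ≈ 0.989358.
T_4 = (Δu/2)·[f(u_0) + 2f(u_1) + 2f(u_2) + 2f(u_3) + f(u_4)].
Sum ≈ -0.548937.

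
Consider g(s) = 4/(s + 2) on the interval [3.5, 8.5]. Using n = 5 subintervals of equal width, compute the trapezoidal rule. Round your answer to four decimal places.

2.5945

Δs = (8.5 − 3.5)/5 = 1.
g(3.5) = 8/11, g(4.5) = 8/13, g(5.5) = 8/15, g(6.5) = 8/17, g(7.5) = 8/19, g(8.5) = 8/21.
T_5 = (Δs/2)·[g(s_0) + 2g(s_1) + ... + 2g(s_{4}) + g(s_5)].
Sum ≈ 2.5945.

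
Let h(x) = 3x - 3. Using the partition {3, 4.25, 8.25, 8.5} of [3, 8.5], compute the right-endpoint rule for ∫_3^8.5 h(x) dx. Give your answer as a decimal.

Subinterval widths: 1.25, 4, 0.25.
Right endpoints: 4.25, 8.25, 8.5.
h(4.25) = 9.75, h(8.25) = 21.75, h(8.5) = 22.5.
Sum = Σ Δx_i · h(x_i).
Sum = 104.8125.

104.8125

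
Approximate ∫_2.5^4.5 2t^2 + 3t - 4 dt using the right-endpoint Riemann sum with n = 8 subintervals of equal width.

67.625

Δt = (4.5 − 2.5)/8 = 0.25.
Right endpoints: 2.75, 3, 3.25, 3.5, 3.75, 4, 4.25, 4.5.
f(2.75) = 19.375, f(3) = 23, f(3.25) = 26.875, f(3.5) = 31, f(3.75) = 35.375, f(4) = 40, f(4.25) = 44.875, f(4.5) = 50.
Sum = Δt · [f(2.75) + f(3) + f(3.25) + ...].
Sum = 67.625.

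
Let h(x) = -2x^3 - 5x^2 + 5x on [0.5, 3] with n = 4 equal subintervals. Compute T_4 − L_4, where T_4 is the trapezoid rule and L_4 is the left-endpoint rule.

-26.5625

T_4 ≈ -65.9082031.
L_4 ≈ -39.3457031.
T_4 − L_4 = -26.5625.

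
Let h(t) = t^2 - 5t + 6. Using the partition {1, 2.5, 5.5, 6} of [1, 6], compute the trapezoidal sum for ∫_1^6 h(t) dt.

Subinterval widths: 1.5, 3, 0.5.
h(1) = 2, h(2.5) = -0.25, h(5.5) = 8.75, h(6) = 12.
On each subinterval the trapezoid contributes (Δt_i/2)·[h(t_{i-1}) + h(t_i)].
Sum = 19.25.

19.25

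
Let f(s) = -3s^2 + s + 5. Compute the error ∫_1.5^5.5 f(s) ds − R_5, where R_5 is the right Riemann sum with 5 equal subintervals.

Exact integral: ∫_1.5^5.5 f(s) ds = -129.
R_5 = -162.28.
Error = -129 − (-162.28) = 33.28.

33.28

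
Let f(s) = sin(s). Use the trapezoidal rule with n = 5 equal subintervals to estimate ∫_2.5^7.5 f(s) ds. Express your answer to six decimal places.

-1.050498

Δs = (7.5 − 2.5)/5 = 1.
f(2.5) ≈ 0.598472, f(3.5) ≈ -0.350783, f(4.5) ≈ -0.977530, f(5.5) ≈ -0.705540, f(6.5) ≈ 0.215120, f(7.5) ≈ 0.938000.
T_5 = (Δs/2)·[f(s_0) + 2f(s_1) + ... + 2f(s_{4}) + f(s_5)].
Sum ≈ -1.050498.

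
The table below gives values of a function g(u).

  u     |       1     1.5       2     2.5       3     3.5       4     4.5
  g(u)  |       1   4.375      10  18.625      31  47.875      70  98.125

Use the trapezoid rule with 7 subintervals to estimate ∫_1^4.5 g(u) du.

Δu = 0.5.
T_7 = (0.5/2)·[1 + 2·4.375 + 2·10 + 2·18.625 + 2·31 + 2·47.875 + 2·70 + 98.125] = 115.71875.

115.71875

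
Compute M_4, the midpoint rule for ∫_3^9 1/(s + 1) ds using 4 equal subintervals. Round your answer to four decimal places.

Δs = (9 − 3)/4 = 1.5.
Midpoints: 3.75, 5.25, 6.75, 8.25.
f(3.75) = 4/19, f(5.25) = 0.16, f(6.75) = 4/31, f(8.25) = 4/37.
Sum = Δs · [f(3.75) + f(5.25) + f(6.75) + f(8.25)].
Sum ≈ 0.9115.

0.9115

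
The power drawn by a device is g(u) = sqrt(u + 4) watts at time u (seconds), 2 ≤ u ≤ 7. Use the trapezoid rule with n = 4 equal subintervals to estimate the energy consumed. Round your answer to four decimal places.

Δu = (7 − 2)/4 = 1.25.
g(2) ≈ 2.4495, g(3.25) ≈ 2.6926, g(4.5) ≈ 2.9155, g(5.75) ≈ 3.1225, g(7) ≈ 3.3166.
T_4 = (Δu/2)·[g(u_0) + 2g(u_1) + 2g(u_2) + 2g(u_3) + g(u_4)].
Sum ≈ 14.5170.

14.5170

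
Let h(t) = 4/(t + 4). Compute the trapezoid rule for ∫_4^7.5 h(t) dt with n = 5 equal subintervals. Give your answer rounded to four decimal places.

Δt = (7.5 − 4)/5 = 0.7.
h(4) = 0.5, h(4.7) = 40/87, h(5.4) = 20/47, h(6.1) = 40/101, h(6.8) = 10/27, h(7.5) = 8/23.
T_5 = (Δt/2)·[h(t_0) + 2h(t_1) + ... + 2h(t_{4}) + h(t_5)].
Sum ≈ 1.4529.

1.4529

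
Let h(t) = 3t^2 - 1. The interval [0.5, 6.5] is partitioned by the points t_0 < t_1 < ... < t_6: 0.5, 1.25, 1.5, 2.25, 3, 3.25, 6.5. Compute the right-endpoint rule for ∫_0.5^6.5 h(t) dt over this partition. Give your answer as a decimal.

450.703125

Subinterval widths: 0.75, 0.25, 0.75, 0.75, 0.25, 3.25.
Right endpoints: 1.25, 1.5, 2.25, 3, 3.25, 6.5.
h(1.25) = 3.6875, h(1.5) = 5.75, h(2.25) = 14.1875, h(3) = 26, h(3.25) = 30.6875, h(6.5) = 125.75.
Sum = Σ Δt_i · h(t_i).
Sum = 450.703125.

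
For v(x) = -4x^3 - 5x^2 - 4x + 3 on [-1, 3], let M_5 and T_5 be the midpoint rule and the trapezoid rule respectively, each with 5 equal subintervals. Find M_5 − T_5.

10.88

M_5 = -127.04.
T_5 = -137.92.
M_5 − T_5 = 10.88.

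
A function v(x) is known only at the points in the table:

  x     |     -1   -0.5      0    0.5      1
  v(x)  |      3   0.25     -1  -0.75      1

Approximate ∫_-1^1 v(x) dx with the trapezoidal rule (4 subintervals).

Δx = 0.5.
T_4 = (0.5/2)·[3 + 2·0.25 + 2·(-1) + 2·(-0.75) + 1] = 0.25.

0.25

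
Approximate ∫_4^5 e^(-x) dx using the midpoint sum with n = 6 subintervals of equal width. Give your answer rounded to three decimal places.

Δx = (5 − 4)/6 = 1/6.
Midpoints: 49/12, 4.25, 53/12, 55/12, 4.75, 59/12.
f(49/12) ≈ 0.017, f(4.25) ≈ 0.014, f(53/12) ≈ 0.012, f(55/12) ≈ 0.010, f(4.75) ≈ 0.009, f(59/12) ≈ 0.007.
Sum = Δx · [f(49/12) + f(4.25) + f(53/12) + ...].
Sum ≈ 0.012.

0.012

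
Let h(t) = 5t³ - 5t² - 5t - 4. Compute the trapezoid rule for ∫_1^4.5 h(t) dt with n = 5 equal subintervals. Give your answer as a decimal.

309.35625

Δt = (4.5 − 1)/5 = 0.7.
h(1) = -9, h(1.7) = -2.385, h(2.4) = 24.32, h(3.1) = 81.405, h(3.8) = 179.16, h(4.5) = 327.875.
T_5 = (Δt/2)·[h(t_0) + 2h(t_1) + ... + 2h(t_{4}) + h(t_5)].
Sum = 309.35625.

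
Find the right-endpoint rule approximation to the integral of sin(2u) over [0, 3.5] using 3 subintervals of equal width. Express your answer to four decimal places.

0.4446

Δu = (3.5 − 0)/3 = 7/6.
Right endpoints: 7/6, 7/3, 3.5.
f(7/6) ≈ 0.7231, f(7/3) ≈ -0.9990, f(3.5) ≈ 0.6570.
Sum = Δu · [f(7/6) + f(7/3) + f(3.5)].
Sum ≈ 0.4446.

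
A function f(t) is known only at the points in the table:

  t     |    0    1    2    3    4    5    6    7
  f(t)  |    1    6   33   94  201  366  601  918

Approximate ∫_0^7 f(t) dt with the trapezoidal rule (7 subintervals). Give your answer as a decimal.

Δt = 1.
T_7 = (1/2)·[1 + 2·6 + 2·33 + 2·94 + 2·201 + 2·366 + 2·601 + 918] = 1760.5.

1760.5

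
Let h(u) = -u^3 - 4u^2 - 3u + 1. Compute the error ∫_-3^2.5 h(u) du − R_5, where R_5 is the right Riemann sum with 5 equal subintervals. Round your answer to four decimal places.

30.0735

Exact integral: ∫_-3^2.5 h(u) du ≈ -36.723958.
R_5 = -66.7975.
Error ≈ -36.723958 − (-66.7975) ≈ 30.0735.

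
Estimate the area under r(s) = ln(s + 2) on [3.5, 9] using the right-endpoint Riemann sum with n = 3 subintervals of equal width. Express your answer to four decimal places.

12.1108

Δs = (9 − 3.5)/3 = 11/6.
Right endpoints: 16/3, 43/6, 9.
r(16/3) ≈ 1.9924, r(43/6) ≈ 2.2156, r(9) ≈ 2.3979.
Sum = Δs · [r(16/3) + r(43/6) + r(9)].
Sum ≈ 12.1108.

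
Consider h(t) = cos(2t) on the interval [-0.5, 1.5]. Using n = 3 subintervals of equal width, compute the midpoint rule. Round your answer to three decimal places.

Δt = (1.5 − (-0.5))/3 = 2/3.
Midpoints: -1/6, 0.5, 7/6.
h(-1/6) ≈ 0.945, h(0.5) ≈ 0.540, h(7/6) ≈ -0.691.
Sum = Δt · [h(-1/6) + h(0.5) + h(7/6)].
Sum ≈ 0.530.

0.530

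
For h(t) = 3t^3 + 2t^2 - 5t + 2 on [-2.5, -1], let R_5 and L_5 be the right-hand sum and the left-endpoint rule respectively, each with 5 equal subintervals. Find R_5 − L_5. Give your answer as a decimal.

R_5 = 0.9.
L_5 = -6.8625.
R_5 − L_5 = 7.7625.

7.7625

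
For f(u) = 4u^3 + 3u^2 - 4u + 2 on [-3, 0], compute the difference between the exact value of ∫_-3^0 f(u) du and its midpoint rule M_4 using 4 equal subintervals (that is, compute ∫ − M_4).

Exact integral: ∫_-3^0 f(u) du = -30.
M_4 = -27.890625.
Error = -30 − (-27.890625) = -2.109375.

-2.109375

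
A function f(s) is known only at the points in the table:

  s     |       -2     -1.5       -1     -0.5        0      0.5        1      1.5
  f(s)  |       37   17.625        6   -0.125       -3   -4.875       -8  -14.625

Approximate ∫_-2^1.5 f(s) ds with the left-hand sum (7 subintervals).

22.3125

Δs = 0.5.
Sum = 0.5·[37 + 17.625 + 6 + (-0.125) + (-3) + (-4.875) + (-8)] = 22.3125.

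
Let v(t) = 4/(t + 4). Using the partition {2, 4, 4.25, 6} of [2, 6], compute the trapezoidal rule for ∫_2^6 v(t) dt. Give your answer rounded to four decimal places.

2.0640

Subinterval widths: 2, 0.25, 1.75.
v(2) = 2/3, v(4) = 0.5, v(4.25) = 16/33, v(6) = 0.4.
On each subinterval the trapezoid contributes (Δt_i/2)·[v(t_{i-1}) + v(t_i)].
Sum ≈ 2.0640.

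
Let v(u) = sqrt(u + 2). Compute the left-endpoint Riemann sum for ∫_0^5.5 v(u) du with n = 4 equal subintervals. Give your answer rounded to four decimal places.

10.8703

Δu = (5.5 − 0)/4 = 1.375.
Left endpoints: 0, 1.375, 2.75, 4.125.
v(0) ≈ 1.4142, v(1.375) ≈ 1.8371, v(2.75) ≈ 2.1794, v(4.125) ≈ 2.4749.
Sum = Δu · [v(0) + v(1.375) + v(2.75) + v(4.125)].
Sum ≈ 10.8703.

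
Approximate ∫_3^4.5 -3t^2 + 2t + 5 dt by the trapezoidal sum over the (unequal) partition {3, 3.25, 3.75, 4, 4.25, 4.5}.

Subinterval widths: 0.25, 0.5, 0.25, 0.25, 0.25.
f(3) = -16, f(3.25) = -20.1875, f(3.75) = -29.6875, f(4) = -35, f(4.25) = -40.6875, f(4.5) = -46.75.
On each subinterval the trapezoid contributes (Δt_i/2)·[f(t_{i-1}) + f(t_i)].
Sum = -45.46875.

-45.46875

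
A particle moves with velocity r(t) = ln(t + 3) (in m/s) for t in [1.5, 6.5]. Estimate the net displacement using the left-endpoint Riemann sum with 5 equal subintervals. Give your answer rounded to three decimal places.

Δt = (6.5 − 1.5)/5 = 1.
Left endpoints: 1.5, 2.5, 3.5, 4.5, 5.5.
r(1.5) ≈ 1.504, r(2.5) ≈ 1.705, r(3.5) ≈ 1.872, r(4.5) ≈ 2.015, r(5.5) ≈ 2.140.
Sum = Δt · [r(1.5) + r(2.5) + r(3.5) + r(4.5) + r(5.5)].
Sum ≈ 9.236.

9.236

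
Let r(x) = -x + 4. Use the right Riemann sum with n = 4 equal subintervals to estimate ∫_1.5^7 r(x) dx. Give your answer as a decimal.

-5.15625

Δx = (7 − 1.5)/4 = 1.375.
Right endpoints: 2.875, 4.25, 5.625, 7.
r(2.875) = 1.125, r(4.25) = -0.25, r(5.625) = -1.625, r(7) = -3.
Sum = Δx · [r(2.875) + r(4.25) + r(5.625) + r(7)].
Sum = -5.15625.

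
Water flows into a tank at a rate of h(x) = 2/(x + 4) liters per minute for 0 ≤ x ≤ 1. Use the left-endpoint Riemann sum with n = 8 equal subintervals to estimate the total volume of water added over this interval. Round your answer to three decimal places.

Δx = (1 − 0)/8 = 0.125.
Left endpoints: 0, 0.125, 0.25, 0.375, 0.5, 0.625, 0.75, 0.875.
h(0) = 0.5, h(0.125) = 16/33, h(0.25) = 8/17, h(0.375) = 16/35, h(0.5) = 4/9, h(0.625) = 16/37, h(0.75) = 8/19, h(0.875) = 16/39.
Sum = Δx · [h(0) + h(0.125) + h(0.25) + ...].
Sum ≈ 0.453.

0.453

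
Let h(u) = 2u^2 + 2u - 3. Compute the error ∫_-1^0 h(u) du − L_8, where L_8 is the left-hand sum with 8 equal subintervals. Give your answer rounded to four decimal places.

Exact integral: ∫_-1^0 h(u) du ≈ -3.333333.
L_8 = -3.328125.
Error ≈ -3.333333 − (-3.328125) ≈ -0.0052.

-0.0052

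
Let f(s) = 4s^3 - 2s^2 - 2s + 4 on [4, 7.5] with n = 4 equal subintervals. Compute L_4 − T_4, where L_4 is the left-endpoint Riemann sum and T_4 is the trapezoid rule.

-588

L_4 = 2085.15234375.
T_4 = 2673.15234375.
L_4 − T_4 = -588.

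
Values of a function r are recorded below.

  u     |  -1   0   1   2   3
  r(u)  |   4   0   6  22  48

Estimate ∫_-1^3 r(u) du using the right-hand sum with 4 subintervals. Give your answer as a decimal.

Δu = 1.
Sum = 1·[0 + 6 + 22 + 48] = 76.

76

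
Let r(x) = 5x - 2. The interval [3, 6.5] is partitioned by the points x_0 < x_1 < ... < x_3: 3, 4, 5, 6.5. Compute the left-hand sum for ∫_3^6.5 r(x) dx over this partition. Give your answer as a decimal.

Subinterval widths: 1, 1, 1.5.
Left endpoints: 3, 4, 5.
r(3) = 13, r(4) = 18, r(5) = 23.
Sum = Σ Δx_i · r(x_i).
Sum = 65.5.

65.5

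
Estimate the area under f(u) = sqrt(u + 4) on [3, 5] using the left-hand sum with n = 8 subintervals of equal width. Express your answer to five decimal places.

5.60876

Δu = (5 − 3)/8 = 0.25.
Left endpoints: 3, 3.25, 3.5, 3.75, 4, 4.25, 4.5, 4.75.
f(3) ≈ 2.64575, f(3.25) ≈ 2.69258, f(3.5) ≈ 2.73861, f(3.75) ≈ 2.78388, f(4) ≈ 2.82843, f(4.25) ≈ 2.87228, f(4.5) ≈ 2.91548, f(4.75) ≈ 2.95804.
Sum = Δu · [f(3) + f(3.25) + f(3.5) + ...].
Sum ≈ 5.60876.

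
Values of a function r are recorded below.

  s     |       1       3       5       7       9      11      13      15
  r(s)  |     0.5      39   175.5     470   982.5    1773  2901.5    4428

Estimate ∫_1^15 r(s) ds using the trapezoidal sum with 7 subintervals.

17111.5

Δs = 2.
T_7 = (2/2)·[0.5 + 2·39 + 2·175.5 + 2·470 + 2·982.5 + 2·1773 + 2·2901.5 + 4428] = 17111.5.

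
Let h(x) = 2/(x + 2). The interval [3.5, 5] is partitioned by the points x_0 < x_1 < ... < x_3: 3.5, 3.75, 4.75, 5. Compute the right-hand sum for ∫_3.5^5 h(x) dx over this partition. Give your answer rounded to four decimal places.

Subinterval widths: 0.25, 1, 0.25.
Right endpoints: 3.75, 4.75, 5.
h(3.75) = 8/23, h(4.75) = 8/27, h(5) = 2/7.
Sum = Σ Δx_i · h(x_i).
Sum ≈ 0.4547.

0.4547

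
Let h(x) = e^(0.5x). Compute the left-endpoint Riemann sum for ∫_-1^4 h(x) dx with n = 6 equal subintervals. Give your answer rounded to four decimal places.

Δx = (4 − (-1))/6 = 5/6.
Left endpoints: -1, -1/6, 2/3, 1.5, 7/3, 19/6.
h(-1) ≈ 0.6065, h(-1/6) ≈ 0.9200, h(2/3) ≈ 1.3956, h(1.5) ≈ 2.1170, h(7/3) ≈ 3.2113, h(19/6) ≈ 4.8712.
Sum = Δx · [h(-1) + h(-1/6) + h(2/3) + ...].
Sum ≈ 10.9347.

10.9347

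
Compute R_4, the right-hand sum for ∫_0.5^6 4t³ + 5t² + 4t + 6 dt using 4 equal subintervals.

Δt = (6 − 0.5)/4 = 1.375.
Right endpoints: 1.875, 3.25, 4.625, 6.
f(1.875) = 57.4453125, f(3.25) = 209.125, f(4.625) = 527.1796875, f(6) = 1074.
Sum = Δt · [f(1.875) + f(3.25) + f(4.625) + f(6)].
Sum = 2568.15625.

2568.15625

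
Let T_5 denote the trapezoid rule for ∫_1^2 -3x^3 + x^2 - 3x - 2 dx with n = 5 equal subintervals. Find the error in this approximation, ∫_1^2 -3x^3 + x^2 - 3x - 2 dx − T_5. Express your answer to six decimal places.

Exact integral: ∫_1^2 f(x) dx ≈ -15.41666667.
T_5 = -15.5.
Error ≈ -15.41666667 − (-15.5) ≈ 0.083333.

0.083333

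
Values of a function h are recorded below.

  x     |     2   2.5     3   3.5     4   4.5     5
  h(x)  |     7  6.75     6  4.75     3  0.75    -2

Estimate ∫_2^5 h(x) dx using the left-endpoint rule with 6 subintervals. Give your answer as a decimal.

14.125

Δx = 0.5.
Sum = 0.5·[7 + 6.75 + 6 + 4.75 + 3 + 0.75] = 14.125.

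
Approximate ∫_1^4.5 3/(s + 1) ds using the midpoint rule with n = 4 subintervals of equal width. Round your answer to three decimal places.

Δs = (4.5 − 1)/4 = 0.875.
Midpoints: 1.4375, 2.3125, 3.1875, 4.0625.
f(1.4375) = 16/13, f(2.3125) = 48/53, f(3.1875) = 48/67, f(4.0625) = 16/27.
Sum = Δs · [f(1.4375) + f(2.3125) + f(3.1875) + f(4.0625)].
Sum ≈ 3.015.

3.015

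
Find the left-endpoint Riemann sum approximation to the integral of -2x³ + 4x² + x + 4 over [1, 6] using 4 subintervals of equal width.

Δx = (6 − 1)/4 = 1.25.
Left endpoints: 1, 2.25, 3.5, 4.75.
f(1) = 7, f(2.25) = 3.71875, f(3.5) = -29.25, f(4.75) = -115.34375.
Sum = Δx · [f(1) + f(2.25) + f(3.5) + f(4.75)].
Sum = -167.34375.

-167.34375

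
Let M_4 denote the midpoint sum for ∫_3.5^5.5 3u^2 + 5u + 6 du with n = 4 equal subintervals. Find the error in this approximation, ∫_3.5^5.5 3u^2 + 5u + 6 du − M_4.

0.125

Exact integral: ∫_3.5^5.5 f(u) du = 180.5.
M_4 = 180.375.
Error = 180.5 − 180.375 = 0.125.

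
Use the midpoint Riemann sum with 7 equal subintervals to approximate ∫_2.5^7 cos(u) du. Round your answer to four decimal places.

Δu = (7 − 2.5)/7 = 9/14.
Midpoints: 79/28, 97/28, 115/28, 4.75, 151/28, 169/28, 187/28.
f(79/28) ≈ -0.9492, f(97/28) ≈ -0.9484, f(115/28) ≈ -0.5690, f(4.75) ≈ 0.0376, f(151/28) ≈ 0.6292, f(169/28) ≈ 0.9695, f(187/28) ≈ 0.9228.
Sum = Δu · [f(79/28) + f(97/28) + f(115/28) + ...].
Sum ≈ 0.0595.

0.0595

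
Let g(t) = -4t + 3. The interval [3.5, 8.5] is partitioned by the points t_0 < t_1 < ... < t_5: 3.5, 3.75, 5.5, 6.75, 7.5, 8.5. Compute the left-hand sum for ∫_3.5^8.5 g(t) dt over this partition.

Subinterval widths: 0.25, 1.75, 1.25, 0.75, 1.
Left endpoints: 3.5, 3.75, 5.5, 6.75, 7.5.
g(3.5) = -11, g(3.75) = -12, g(5.5) = -19, g(6.75) = -24, g(7.5) = -27.
Sum = Σ Δt_i · g(t_i).
Sum = -92.5.

-92.5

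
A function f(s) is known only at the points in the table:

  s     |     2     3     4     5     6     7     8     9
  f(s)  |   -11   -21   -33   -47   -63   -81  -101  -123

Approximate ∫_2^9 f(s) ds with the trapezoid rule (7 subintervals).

-413

Δs = 1.
T_7 = (1/2)·[(-11) + 2·(-21) + 2·(-33) + 2·(-47) + 2·(-63) + 2·(-81) + 2·(-101) + (-123)] = -413.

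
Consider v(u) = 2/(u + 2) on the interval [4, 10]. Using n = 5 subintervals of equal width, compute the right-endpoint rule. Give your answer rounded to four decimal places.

1.2913

Δu = (10 − 4)/5 = 1.2.
Right endpoints: 5.2, 6.4, 7.6, 8.8, 10.
v(5.2) = 5/18, v(6.4) = 5/21, v(7.6) = 5/24, v(8.8) = 5/27, v(10) = 1/6.
Sum = Δu · [v(5.2) + v(6.4) + v(7.6) + v(8.8) + v(10)].
Sum ≈ 1.2913.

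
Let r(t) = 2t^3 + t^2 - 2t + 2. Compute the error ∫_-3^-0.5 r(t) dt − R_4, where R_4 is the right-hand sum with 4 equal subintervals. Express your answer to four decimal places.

-10.9538

Exact integral: ∫_-3^-0.5 r(t) dt ≈ -17.760417.
R_4 ≈ -6.806641.
Error ≈ -17.760417 − (-6.806641) ≈ -10.9538.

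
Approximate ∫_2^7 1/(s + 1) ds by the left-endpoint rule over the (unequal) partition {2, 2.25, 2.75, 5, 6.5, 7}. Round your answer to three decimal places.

Subinterval widths: 0.25, 0.5, 2.25, 1.5, 0.5.
Left endpoints: 2, 2.25, 2.75, 5, 6.5.
f(2) = 1/3, f(2.25) = 4/13, f(2.75) = 4/15, f(5) = 1/6, f(6.5) = 2/15.
Sum = Σ Δs_i · f(s_i).
Sum ≈ 1.154.

1.154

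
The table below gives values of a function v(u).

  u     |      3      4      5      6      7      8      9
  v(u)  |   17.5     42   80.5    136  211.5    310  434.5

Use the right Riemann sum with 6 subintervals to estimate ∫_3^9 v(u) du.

Δu = 1.
Sum = 1·[42 + 80.5 + 136 + 211.5 + 310 + 434.5] = 1214.5.

1214.5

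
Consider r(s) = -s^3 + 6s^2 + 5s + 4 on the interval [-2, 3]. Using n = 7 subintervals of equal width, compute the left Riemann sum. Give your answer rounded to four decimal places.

Δs = (3 − (-2))/7 = 5/7.
Left endpoints: -2, -9/7, -4/7, 1/7, 6/7, 11/7, 16/7.
r(-2) = 26, r(-9/7) = 3298/343, r(-4/7) = 1128/343, r(1/7) = 1658/343, r(6/7) = 4138/343, r(11/7) = 7818/343, r(16/7) = 11948/343.
Sum = Δs · [r(-2) + r(-9/7) + r(-4/7) + ...].
Sum ≈ 81.0204.

81.0204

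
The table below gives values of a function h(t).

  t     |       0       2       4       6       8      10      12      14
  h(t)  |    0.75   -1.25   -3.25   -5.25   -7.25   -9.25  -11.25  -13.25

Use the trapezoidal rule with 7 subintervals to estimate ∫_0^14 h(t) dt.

-87.5

Δt = 2.
T_7 = (2/2)·[0.75 + 2·(-1.25) + 2·(-3.25) + 2·(-5.25) + 2·(-7.25) + 2·(-9.25) + 2·(-11.25) + (-13.25)] = -87.5.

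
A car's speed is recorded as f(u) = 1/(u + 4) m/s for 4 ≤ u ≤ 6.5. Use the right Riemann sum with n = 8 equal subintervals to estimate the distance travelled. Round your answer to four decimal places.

Δu = (6.5 − 4)/8 = 0.3125.
Right endpoints: 4.3125, 4.625, 4.9375, 5.25, 5.5625, 5.875, 6.1875, 6.5.
f(4.3125) = 16/133, f(4.625) = 8/69, f(4.9375) = 16/143, f(5.25) = 4/37, f(5.5625) = 16/153, f(5.875) = 8/79, f(6.1875) = 16/163, f(6.5) = 2/21.
Sum = Δu · [f(4.3125) + f(4.625) + f(4.9375) + ...].
Sum ≈ 0.2673.

0.2673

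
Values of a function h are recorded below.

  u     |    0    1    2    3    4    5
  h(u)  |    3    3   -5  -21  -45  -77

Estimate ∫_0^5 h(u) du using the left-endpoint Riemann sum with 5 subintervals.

Δu = 1.
Sum = 1·[3 + 3 + (-5) + (-21) + (-45)] = -65.

-65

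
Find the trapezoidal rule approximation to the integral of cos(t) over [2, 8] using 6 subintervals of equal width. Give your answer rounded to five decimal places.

0.07328

Δt = (8 − 2)/6 = 1.
f(2) ≈ -0.41615, f(3) ≈ -0.98999, f(4) ≈ -0.65364, f(5) ≈ 0.28366, f(6) ≈ 0.96017, f(7) ≈ 0.75390, f(8) ≈ -0.14550.
T_6 = (Δt/2)·[f(t_0) + 2f(t_1) + ... + 2f(t_{5}) + f(t_6)].
Sum ≈ 0.07328.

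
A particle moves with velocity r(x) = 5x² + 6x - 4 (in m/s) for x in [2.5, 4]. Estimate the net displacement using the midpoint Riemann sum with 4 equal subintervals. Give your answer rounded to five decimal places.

Δx = (4 − 2.5)/4 = 0.375.
Midpoints: 2.6875, 3.0625, 3.4375, 3.8125.
r(2.6875) = 48.23828125, r(3.0625) = 61.26953125, r(3.4375) = 75.70703125, r(3.8125) = 91.55078125.
Sum = Δx · [r(2.6875) + r(3.0625) + r(3.4375) + r(3.8125)].
Sum ≈ 103.78711.

103.78711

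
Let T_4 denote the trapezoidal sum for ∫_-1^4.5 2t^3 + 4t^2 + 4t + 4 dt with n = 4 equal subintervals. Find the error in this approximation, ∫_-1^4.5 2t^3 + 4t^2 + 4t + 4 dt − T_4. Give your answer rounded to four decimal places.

-25.1296

Exact integral: ∫_-1^4.5 f(t) dt ≈ 387.864583.
T_4 ≈ 412.994141.
Error ≈ 387.864583 − 412.994141 ≈ -25.1296.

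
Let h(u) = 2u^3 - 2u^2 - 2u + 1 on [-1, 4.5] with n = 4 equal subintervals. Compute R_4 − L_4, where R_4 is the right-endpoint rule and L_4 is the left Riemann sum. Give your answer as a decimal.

185.28125

R_4 ≈ 236.736328.
L_4 ≈ 51.455078.
R_4 − L_4 = 185.28125.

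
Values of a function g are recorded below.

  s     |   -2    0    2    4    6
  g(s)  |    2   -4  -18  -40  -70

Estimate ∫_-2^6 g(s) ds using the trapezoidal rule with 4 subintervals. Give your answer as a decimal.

-192

Δs = 2.
T_4 = (2/2)·[2 + 2·(-4) + 2·(-18) + 2·(-40) + (-70)] = -192.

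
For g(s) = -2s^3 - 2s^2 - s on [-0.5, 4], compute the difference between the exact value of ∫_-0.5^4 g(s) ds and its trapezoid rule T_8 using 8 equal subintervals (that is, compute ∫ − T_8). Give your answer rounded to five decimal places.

Exact integral: ∫_-0.5^4 g(s) ds = -178.59375.
T_8 ≈ -181.5600586.
Error ≈ -178.59375 − (-181.5600586) ≈ 2.96631.

2.96631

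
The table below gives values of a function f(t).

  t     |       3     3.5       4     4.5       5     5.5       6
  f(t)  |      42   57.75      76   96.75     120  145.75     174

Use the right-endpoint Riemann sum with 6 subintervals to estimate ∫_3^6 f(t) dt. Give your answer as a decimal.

335.125

Δt = 0.5.
Sum = 0.5·[57.75 + 76 + 96.75 + 120 + 145.75 + 174] = 335.125.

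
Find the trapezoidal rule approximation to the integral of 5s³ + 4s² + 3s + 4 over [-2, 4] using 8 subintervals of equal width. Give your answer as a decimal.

448.6875

Δs = (4 − (-2))/8 = 0.75.
f(-2) = -26, f(-1.25) = -3.265625, f(-0.5) = 2.875, f(0.25) = 5.078125, f(1) = 16, f(1.75) = 48.296875, f(2.5) = 114.625, f(3.25) = 227.640625, f(4) = 400.
T_8 = (Δs/2)·[f(s_0) + 2f(s_1) + ... + 2f(s_{7}) + f(s_8)].
Sum = 448.6875.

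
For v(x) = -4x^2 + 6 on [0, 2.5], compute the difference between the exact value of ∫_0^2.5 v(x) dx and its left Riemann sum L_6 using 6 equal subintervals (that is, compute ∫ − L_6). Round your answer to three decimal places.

Exact integral: ∫_0^2.5 v(x) dx ≈ -5.83333.
L_6 ≈ -0.91435.
Error ≈ -5.83333 − (-0.91435) ≈ -4.919.

-4.919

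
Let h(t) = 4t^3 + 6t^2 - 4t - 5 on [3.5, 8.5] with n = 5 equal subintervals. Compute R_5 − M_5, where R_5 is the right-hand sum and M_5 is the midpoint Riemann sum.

1410

R_5 = 7445.
M_5 = 6035.
R_5 − M_5 = 1410.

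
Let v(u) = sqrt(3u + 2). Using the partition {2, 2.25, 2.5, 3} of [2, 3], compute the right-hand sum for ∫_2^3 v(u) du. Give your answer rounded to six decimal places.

3.168374

Subinterval widths: 0.25, 0.25, 0.5.
Right endpoints: 2.25, 2.5, 3.
v(2.25) ≈ 2.958040, v(2.5) ≈ 3.082207, v(3) ≈ 3.316625.
Sum = Σ Δu_i · v(u_i).
Sum ≈ 3.168374.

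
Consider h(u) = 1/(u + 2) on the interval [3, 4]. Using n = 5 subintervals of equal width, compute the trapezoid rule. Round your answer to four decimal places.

0.1824

Δu = (4 − 3)/5 = 0.2.
h(3) = 0.2, h(3.2) = 5/26, h(3.4) = 5/27, h(3.6) = 5/28, h(3.8) = 5/29, h(4) = 1/6.
T_5 = (Δu/2)·[h(u_0) + 2h(u_1) + ... + 2h(u_{4}) + h(u_5)].
Sum ≈ 0.1824.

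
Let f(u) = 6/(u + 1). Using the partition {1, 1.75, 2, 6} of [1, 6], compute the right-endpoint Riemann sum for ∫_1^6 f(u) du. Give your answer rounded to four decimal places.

5.5649

Subinterval widths: 0.75, 0.25, 4.
Right endpoints: 1.75, 2, 6.
f(1.75) = 24/11, f(2) = 2, f(6) = 6/7.
Sum = Σ Δu_i · f(u_i).
Sum ≈ 5.5649.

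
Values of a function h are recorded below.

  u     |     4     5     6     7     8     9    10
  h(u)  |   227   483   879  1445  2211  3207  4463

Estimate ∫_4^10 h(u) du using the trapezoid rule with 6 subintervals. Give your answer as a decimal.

10570

Δu = 1.
T_6 = (1/2)·[227 + 2·483 + 2·879 + 2·1445 + 2·2211 + 2·3207 + 4463] = 10570.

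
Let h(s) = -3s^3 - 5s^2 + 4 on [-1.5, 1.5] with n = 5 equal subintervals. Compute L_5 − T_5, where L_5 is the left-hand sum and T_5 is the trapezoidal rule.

L_5 = 5.925.
T_5 = -0.15.
L_5 − T_5 = 6.075.

6.075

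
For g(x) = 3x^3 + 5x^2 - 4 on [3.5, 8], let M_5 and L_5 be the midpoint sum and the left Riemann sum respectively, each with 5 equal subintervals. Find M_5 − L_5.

698.0428125

M_5 = 3706.0903125.
L_5 = 3008.0475.
M_5 − L_5 = 698.0428125.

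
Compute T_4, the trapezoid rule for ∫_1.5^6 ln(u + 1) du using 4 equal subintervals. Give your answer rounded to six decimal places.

Δu = (6 − 1.5)/4 = 1.125.
f(1.5) ≈ 0.916291, f(2.625) ≈ 1.287854, f(3.75) ≈ 1.558145, f(4.875) ≈ 1.770706, f(6) ≈ 1.945910.
T_4 = (Δu/2)·[f(u_0) + 2f(u_1) + 2f(u_2) + 2f(u_3) + f(u_4)].
Sum ≈ 6.803781.

6.803781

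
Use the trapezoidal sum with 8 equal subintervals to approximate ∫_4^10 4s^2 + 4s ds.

Δs = (10 − 4)/8 = 0.75.
f(4) = 80, f(4.75) = 109.25, f(5.5) = 143, f(6.25) = 181.25, f(7) = 224, f(7.75) = 271.25, f(8.5) = 323, f(9.25) = 379.25, f(10) = 440.
T_8 = (Δs/2)·[f(s_0) + 2f(s_1) + ... + 2f(s_{7}) + f(s_8)].
Sum = 1418.25.

1418.25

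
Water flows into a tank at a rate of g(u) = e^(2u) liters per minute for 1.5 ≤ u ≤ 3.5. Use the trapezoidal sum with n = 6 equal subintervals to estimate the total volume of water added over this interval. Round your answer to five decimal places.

558.06375

Δu = (3.5 − 1.5)/6 = 1/3.
g(1.5) ≈ 20.08554, g(11/6) ≈ 39.12128, g(13/6) ≈ 76.19786, g(2.5) ≈ 148.41316, g(17/6) ≈ 289.06936, g(19/6) ≈ 563.03024, g(3.5) ≈ 1096.63316.
T_6 = (Δu/2)·[g(u_0) + 2g(u_1) + ... + 2g(u_{5}) + g(u_6)].
Sum ≈ 558.06375.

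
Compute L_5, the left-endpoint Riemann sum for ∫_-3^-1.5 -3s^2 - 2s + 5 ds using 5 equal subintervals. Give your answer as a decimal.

-12.03

Δs = (-1.5 − (-3))/5 = 0.3.
Left endpoints: -3, -2.7, -2.4, -2.1, -1.8.
f(-3) = -16, f(-2.7) = -11.47, f(-2.4) = -7.48, f(-2.1) = -4.03, f(-1.8) = -1.12.
Sum = Δs · [f(-3) + f(-2.7) + f(-2.4) + f(-2.1) + f(-1.8)].
Sum = -12.03.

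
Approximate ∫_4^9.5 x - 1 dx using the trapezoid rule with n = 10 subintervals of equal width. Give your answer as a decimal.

Δx = (9.5 − 4)/10 = 0.55.
f(4) = 3, f(4.55) = 3.55, f(5.1) = 4.1, f(5.65) = 4.65, f(6.2) = 5.2, f(6.75) = 5.75, f(7.3) = 6.3, f(7.85) = 6.85, f(8.4) = 7.4, f(8.95) = 7.95, f(9.5) = 8.5.
T_10 = (Δx/2)·[f(x_0) + 2f(x_1) + ... + 2f(x_{9}) + f(x_10)].
Sum = 31.625.

31.625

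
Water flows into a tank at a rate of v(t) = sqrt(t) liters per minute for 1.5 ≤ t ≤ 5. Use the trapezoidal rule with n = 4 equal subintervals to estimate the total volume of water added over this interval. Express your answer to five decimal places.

Δt = (5 − 1.5)/4 = 0.875.
v(1.5) ≈ 1.22474, v(2.375) ≈ 1.54110, v(3.25) ≈ 1.80278, v(4.125) ≈ 2.03101, v(5) ≈ 2.23607.
T_4 = (Δt/2)·[v(t_0) + 2v(t_1) + 2v(t_2) + 2v(t_3) + v(t_4)].
Sum ≈ 6.21713.

6.21713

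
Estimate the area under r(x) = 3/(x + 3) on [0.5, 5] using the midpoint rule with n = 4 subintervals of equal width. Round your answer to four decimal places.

2.4698

Δx = (5 − 0.5)/4 = 1.125.
Midpoints: 1.0625, 2.1875, 3.3125, 4.4375.
r(1.0625) = 48/65, r(2.1875) = 48/83, r(3.3125) = 48/101, r(4.4375) = 48/119.
Sum = Δx · [r(1.0625) + r(2.1875) + r(3.3125) + r(4.4375)].
Sum ≈ 2.4698.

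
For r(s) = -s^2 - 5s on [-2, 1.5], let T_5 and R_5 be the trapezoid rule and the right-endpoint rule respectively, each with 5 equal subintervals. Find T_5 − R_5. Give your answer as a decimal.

5.5125

T_5 = 0.2975.
R_5 = -5.215.
T_5 − R_5 = 5.5125.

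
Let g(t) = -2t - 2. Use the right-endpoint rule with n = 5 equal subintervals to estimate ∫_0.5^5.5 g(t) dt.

-45

Δt = (5.5 − 0.5)/5 = 1.
Right endpoints: 1.5, 2.5, 3.5, 4.5, 5.5.
g(1.5) = -5, g(2.5) = -7, g(3.5) = -9, g(4.5) = -11, g(5.5) = -13.
Sum = Δt · [g(1.5) + g(2.5) + g(3.5) + g(4.5) + g(5.5)].
Sum = -45.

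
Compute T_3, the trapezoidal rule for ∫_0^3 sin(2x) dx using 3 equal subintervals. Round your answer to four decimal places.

Δx = (3 − 0)/3 = 1.
f(0) ≈ 0.0000, f(1) ≈ 0.9093, f(2) ≈ -0.7568, f(3) ≈ -0.2794.
T_3 = (Δx/2)·[f(x_0) + 2f(x_1) + 2f(x_2) + f(x_3)].
Sum ≈ 0.0128.

0.0128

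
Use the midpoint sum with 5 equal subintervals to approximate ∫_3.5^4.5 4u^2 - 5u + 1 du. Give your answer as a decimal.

Δu = (4.5 − 3.5)/5 = 0.2.
Midpoints: 3.6, 3.8, 4, 4.2, 4.4.
f(3.6) = 34.84, f(3.8) = 39.76, f(4) = 45, f(4.2) = 50.56, f(4.4) = 56.44.
Sum = Δu · [f(3.6) + f(3.8) + f(4) + f(4.2) + f(4.4)].
Sum = 45.32.

45.32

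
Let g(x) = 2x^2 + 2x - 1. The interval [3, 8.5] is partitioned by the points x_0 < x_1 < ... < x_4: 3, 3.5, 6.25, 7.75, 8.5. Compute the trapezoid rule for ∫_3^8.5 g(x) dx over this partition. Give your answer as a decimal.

457.40625

Subinterval widths: 0.5, 2.75, 1.5, 0.75.
g(3) = 23, g(3.5) = 30.5, g(6.25) = 89.625, g(7.75) = 134.625, g(8.5) = 160.5.
On each subinterval the trapezoid contributes (Δx_i/2)·[g(x_{i-1}) + g(x_i)].
Sum = 457.40625.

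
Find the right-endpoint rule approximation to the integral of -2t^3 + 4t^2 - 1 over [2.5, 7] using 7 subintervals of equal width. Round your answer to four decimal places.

-912.0536

Δt = (7 − 2.5)/7 = 9/14.
Right endpoints: 22/7, 53/14, 31/7, 71/14, 40/7, 89/14, 7.
f(22/7) = -8087/343, f(53/14) = -71597/1372, f(31/7) = -33017/343, f(71/14) = -218135/1372, f(40/7) = -83543/343, f(89/14) = -484553/1372, f(7) = -491.
Sum = Δt · [f(22/7) + f(53/14) + f(31/7) + ...].
Sum ≈ -912.0536.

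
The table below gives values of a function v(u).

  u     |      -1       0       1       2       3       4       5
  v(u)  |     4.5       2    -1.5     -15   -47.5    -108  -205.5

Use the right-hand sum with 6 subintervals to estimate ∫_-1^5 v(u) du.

Δu = 1.
Sum = 1·[2 + (-1.5) + (-15) + (-47.5) + (-108) + (-205.5)] = -375.5.

-375.5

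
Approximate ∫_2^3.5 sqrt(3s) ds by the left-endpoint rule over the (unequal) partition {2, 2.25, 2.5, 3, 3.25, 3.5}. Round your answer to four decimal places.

Subinterval widths: 0.25, 0.25, 0.5, 0.25, 0.25.
Left endpoints: 2, 2.25, 2.5, 3, 3.25.
f(2) ≈ 2.4495, f(2.25) ≈ 2.5981, f(2.5) ≈ 2.7386, f(3) ≈ 3.0000, f(3.25) ≈ 3.1225.
Sum = Σ Δs_i · f(s_i).
Sum ≈ 4.1618.

4.1618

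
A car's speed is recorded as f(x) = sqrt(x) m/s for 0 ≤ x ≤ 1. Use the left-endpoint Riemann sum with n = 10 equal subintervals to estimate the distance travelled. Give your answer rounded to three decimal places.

0.611

Δx = (1 − 0)/10 = 0.1.
Left endpoints: 0, 0.1, 0.2, 0.3, 0.4, 0.5, 0.6, 0.7, 0.8, 0.9.
f(0) ≈ 0.000, f(0.1) ≈ 0.316, f(0.2) ≈ 0.447, f(0.3) ≈ 0.548, f(0.4) ≈ 0.632, f(0.5) ≈ 0.707, f(0.6) ≈ 0.775, f(0.7) ≈ 0.837, f(0.8) ≈ 0.894, f(0.9) ≈ 0.949.
Sum = Δx · [f(0) + f(0.1) + f(0.2) + ...].
Sum ≈ 0.611.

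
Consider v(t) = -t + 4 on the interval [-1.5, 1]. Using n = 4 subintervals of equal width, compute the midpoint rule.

Δt = (1 − (-1.5))/4 = 0.625.
Midpoints: -1.1875, -0.5625, 0.0625, 0.6875.
v(-1.1875) = 5.1875, v(-0.5625) = 4.5625, v(0.0625) = 3.9375, v(0.6875) = 3.3125.
Sum = Δt · [v(-1.1875) + v(-0.5625) + v(0.0625) + v(0.6875)].
Sum = 10.625.

10.625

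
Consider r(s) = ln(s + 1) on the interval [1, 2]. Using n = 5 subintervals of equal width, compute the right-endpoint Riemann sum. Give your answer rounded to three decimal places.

0.950

Δs = (2 − 1)/5 = 0.2.
Right endpoints: 1.2, 1.4, 1.6, 1.8, 2.
r(1.2) ≈ 0.788, r(1.4) ≈ 0.875, r(1.6) ≈ 0.956, r(1.8) ≈ 1.030, r(2) ≈ 1.099.
Sum = Δs · [r(1.2) + r(1.4) + r(1.6) + r(1.8) + r(2)].
Sum ≈ 0.950.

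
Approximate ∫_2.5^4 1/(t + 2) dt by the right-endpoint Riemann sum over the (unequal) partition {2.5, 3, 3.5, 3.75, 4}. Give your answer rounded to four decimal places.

Subinterval widths: 0.5, 0.5, 0.25, 0.25.
Right endpoints: 3, 3.5, 3.75, 4.
f(3) = 0.2, f(3.5) = 2/11, f(3.75) = 4/23, f(4) = 1/6.
Sum = Σ Δt_i · f(t_i).
Sum ≈ 0.2761.

0.2761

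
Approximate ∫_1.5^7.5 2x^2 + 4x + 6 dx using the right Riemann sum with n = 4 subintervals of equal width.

526.5

Δx = (7.5 − 1.5)/4 = 1.5.
Right endpoints: 3, 4.5, 6, 7.5.
f(3) = 36, f(4.5) = 64.5, f(6) = 102, f(7.5) = 148.5.
Sum = Δx · [f(3) + f(4.5) + f(6) + f(7.5)].
Sum = 526.5.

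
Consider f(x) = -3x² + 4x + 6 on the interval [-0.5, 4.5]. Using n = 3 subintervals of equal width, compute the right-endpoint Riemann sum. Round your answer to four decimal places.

-61.5278

Δx = (4.5 − (-0.5))/3 = 5/3.
Right endpoints: 7/6, 17/6, 4.5.
f(7/6) = 79/12, f(17/6) = -6.75, f(4.5) = -36.75.
Sum = Δx · [f(7/6) + f(17/6) + f(4.5)].
Sum ≈ -61.5278.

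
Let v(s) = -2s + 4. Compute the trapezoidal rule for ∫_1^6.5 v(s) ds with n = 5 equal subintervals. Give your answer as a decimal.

-19.25

Δs = (6.5 − 1)/5 = 1.1.
v(1) = 2, v(2.1) = -0.2, v(3.2) = -2.4, v(4.3) = -4.6, v(5.4) = -6.8, v(6.5) = -9.
T_5 = (Δs/2)·[v(s_0) + 2v(s_1) + ... + 2v(s_{4}) + v(s_5)].
Sum = -19.25.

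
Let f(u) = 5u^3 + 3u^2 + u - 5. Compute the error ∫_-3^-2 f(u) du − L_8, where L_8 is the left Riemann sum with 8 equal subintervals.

5.15234375

Exact integral: ∫_-3^-2 f(u) du = -69.75.
L_8 = -74.90234375.
Error = -69.75 − (-74.90234375) = 5.15234375.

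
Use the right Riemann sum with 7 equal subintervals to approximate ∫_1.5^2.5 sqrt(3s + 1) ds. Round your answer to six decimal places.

2.681166

Δs = (2.5 − 1.5)/7 = 1/7.
Right endpoints: 23/14, 25/14, 27/14, 29/14, 31/14, 33/14, 2.5.
f(23/14) ≈ 2.434866, f(25/14) ≈ 2.521338, f(27/14) ≈ 2.604940, f(29/14) ≈ 2.685942, f(31/14) ≈ 2.764572, f(33/14) ≈ 2.841026, f(2.5) ≈ 2.915476.
Sum = Δs · [f(23/14) + f(25/14) + f(27/14) + ...].
Sum ≈ 2.681166.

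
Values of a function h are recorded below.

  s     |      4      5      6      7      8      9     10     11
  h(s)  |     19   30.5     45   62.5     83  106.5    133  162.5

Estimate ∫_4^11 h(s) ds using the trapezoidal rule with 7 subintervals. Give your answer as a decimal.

551.25

Δs = 1.
T_7 = (1/2)·[19 + 2·30.5 + 2·45 + 2·62.5 + 2·83 + 2·106.5 + 2·133 + 162.5] = 551.25.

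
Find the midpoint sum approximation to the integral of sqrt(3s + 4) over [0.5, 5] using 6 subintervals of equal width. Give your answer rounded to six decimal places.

15.544750

Δs = (5 − 0.5)/6 = 0.75.
Midpoints: 0.875, 1.625, 2.375, 3.125, 3.875, 4.625.
f(0.875) ≈ 2.573908, f(1.625) ≈ 2.979094, f(2.375) ≈ 3.335416, f(3.125) ≈ 3.657185, f(3.875) ≈ 3.952847, f(4.625) ≈ 4.227884.
Sum = Δs · [f(0.875) + f(1.625) + f(2.375) + ...].
Sum ≈ 15.544750.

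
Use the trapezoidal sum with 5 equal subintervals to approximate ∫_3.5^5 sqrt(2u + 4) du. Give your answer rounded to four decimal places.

5.2999

Δu = (5 − 3.5)/5 = 0.3.
f(3.5) ≈ 3.3166, f(3.8) ≈ 3.4059, f(4.1) ≈ 3.4928, f(4.4) ≈ 3.5777, f(4.7) ≈ 3.6606, f(5) ≈ 3.7417.
T_5 = (Δu/2)·[f(u_0) + 2f(u_1) + ... + 2f(u_{4}) + f(u_5)].
Sum ≈ 5.2999.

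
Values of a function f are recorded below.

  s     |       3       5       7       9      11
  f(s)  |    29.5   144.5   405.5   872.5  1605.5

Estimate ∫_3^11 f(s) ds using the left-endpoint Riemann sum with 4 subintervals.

2904

Δs = 2.
Sum = 2·[29.5 + 144.5 + 405.5 + 872.5] = 2904.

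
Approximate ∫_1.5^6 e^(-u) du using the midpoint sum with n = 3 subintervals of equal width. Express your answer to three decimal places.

0.201

Δu = (6 − 1.5)/3 = 1.5.
Midpoints: 2.25, 3.75, 5.25.
f(2.25) ≈ 0.105, f(3.75) ≈ 0.024, f(5.25) ≈ 0.005.
Sum = Δu · [f(2.25) + f(3.75) + f(5.25)].
Sum ≈ 0.201.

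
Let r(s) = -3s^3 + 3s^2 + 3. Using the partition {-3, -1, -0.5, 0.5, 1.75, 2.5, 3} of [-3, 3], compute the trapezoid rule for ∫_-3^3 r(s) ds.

96.796875

Subinterval widths: 2, 0.5, 1, 1.25, 0.75, 0.5.
r(-3) = 111, r(-1) = 9, r(-0.5) = 4.125, r(0.5) = 3.375, r(1.75) = -3.890625, r(2.5) = -25.125, r(3) = -51.
On each subinterval the trapezoid contributes (Δs_i/2)·[r(s_{i-1}) + r(s_i)].
Sum = 96.796875.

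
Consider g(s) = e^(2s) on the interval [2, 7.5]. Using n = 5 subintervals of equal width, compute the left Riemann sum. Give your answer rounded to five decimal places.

Δs = (7.5 − 2)/5 = 1.1.
Left endpoints: 2, 3.1, 4.2, 5.3, 6.4.
g(2) ≈ 54.59815, g(3.1) ≈ 492.74904, g(4.2) ≈ 4447.06675, g(5.3) ≈ 40134.83743, g(6.4) ≈ 362217.44961.
Sum = Δs · [g(2) + g(3.1) + g(4.2) + g(5.3) + g(6.4)].
Sum ≈ 448081.37108.

448081.37108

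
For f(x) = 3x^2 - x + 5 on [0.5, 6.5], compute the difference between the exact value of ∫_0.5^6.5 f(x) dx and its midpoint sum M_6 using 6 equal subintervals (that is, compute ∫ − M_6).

Exact integral: ∫_0.5^6.5 f(x) dx = 283.5.
M_6 = 282.
Error = 283.5 − 282 = 1.5.

1.5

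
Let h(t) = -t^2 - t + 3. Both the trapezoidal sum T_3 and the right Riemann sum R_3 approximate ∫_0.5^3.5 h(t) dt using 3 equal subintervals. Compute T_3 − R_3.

T_3 = -11.75.
R_3 = -19.25.
T_3 − R_3 = 7.5.

7.5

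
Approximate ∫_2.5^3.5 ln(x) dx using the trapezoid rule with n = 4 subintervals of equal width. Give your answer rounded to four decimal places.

1.0933

Δx = (3.5 − 2.5)/4 = 0.25.
f(2.5) ≈ 0.9163, f(2.75) ≈ 1.0116, f(3) ≈ 1.0986, f(3.25) ≈ 1.1787, f(3.5) ≈ 1.2528.
T_4 = (Δx/2)·[f(x_0) + 2f(x_1) + 2f(x_2) + 2f(x_3) + f(x_4)].
Sum ≈ 1.0933.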